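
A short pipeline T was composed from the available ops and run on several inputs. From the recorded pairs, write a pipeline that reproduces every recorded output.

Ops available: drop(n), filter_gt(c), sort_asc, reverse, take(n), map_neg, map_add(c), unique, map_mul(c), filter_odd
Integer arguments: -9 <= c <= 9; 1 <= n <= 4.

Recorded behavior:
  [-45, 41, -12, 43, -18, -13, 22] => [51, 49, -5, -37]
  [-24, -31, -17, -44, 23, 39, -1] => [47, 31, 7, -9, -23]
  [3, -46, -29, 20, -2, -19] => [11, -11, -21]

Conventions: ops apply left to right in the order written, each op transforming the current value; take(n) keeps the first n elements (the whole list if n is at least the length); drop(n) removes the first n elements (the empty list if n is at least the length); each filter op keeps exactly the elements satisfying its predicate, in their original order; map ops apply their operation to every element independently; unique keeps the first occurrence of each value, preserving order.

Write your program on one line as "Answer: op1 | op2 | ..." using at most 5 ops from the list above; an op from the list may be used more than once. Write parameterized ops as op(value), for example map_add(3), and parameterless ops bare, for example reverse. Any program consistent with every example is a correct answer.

map_add(8) | sort_asc | filter_odd | reverse

Check, running the answer program on each example:
  [-45, 41, -12, 43, -18, -13, 22] -> [-37, 49, -4, 51, -10, -5, 30] -> [-37, -10, -5, -4, 30, 49, 51] -> [-37, -5, 49, 51] -> [51, 49, -5, -37]
  [-24, -31, -17, -44, 23, 39, -1] -> [-16, -23, -9, -36, 31, 47, 7] -> [-36, -23, -16, -9, 7, 31, 47] -> [-23, -9, 7, 31, 47] -> [47, 31, 7, -9, -23]
  [3, -46, -29, 20, -2, -19] -> [11, -38, -21, 28, 6, -11] -> [-38, -21, -11, 6, 11, 28] -> [-21, -11, 11] -> [11, -11, -21]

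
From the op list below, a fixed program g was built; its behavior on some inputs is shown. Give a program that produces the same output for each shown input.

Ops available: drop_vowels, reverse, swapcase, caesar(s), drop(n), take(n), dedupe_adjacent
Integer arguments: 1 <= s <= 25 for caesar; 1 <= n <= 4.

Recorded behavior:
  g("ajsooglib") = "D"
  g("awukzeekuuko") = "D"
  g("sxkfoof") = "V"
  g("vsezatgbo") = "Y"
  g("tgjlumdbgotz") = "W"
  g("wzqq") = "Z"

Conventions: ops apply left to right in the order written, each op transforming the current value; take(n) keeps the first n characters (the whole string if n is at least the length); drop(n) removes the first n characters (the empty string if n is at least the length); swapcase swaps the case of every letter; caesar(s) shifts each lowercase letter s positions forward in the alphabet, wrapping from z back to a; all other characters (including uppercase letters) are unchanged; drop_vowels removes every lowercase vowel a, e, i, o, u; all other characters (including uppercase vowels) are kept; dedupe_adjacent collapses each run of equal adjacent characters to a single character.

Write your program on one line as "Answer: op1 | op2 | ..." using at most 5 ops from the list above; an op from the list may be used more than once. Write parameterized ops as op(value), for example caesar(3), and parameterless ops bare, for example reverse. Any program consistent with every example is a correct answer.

caesar(3) | dedupe_adjacent | swapcase | take(2) | take(1)

Check, running the answer program on each example:
  "ajsooglib" -> "dmvrrjole" -> "dmvrjole" -> "DMVRJOLE" -> "DM" -> "D"
  "awukzeekuuko" -> "dzxnchhnxxnr" -> "dzxnchnxnr" -> "DZXNCHNXNR" -> "DZ" -> "D"
  "sxkfoof" -> "vanirri" -> "vaniri" -> "VANIRI" -> "VA" -> "V"
  "vsezatgbo" -> "yvhcdwjer" -> "yvhcdwjer" -> "YVHCDWJER" -> "YV" -> "Y"
  "tgjlumdbgotz" -> "wjmoxpgejrwc" -> "wjmoxpgejrwc" -> "WJMOXPGEJRWC" -> "WJ" -> "W"
  "wzqq" -> "zctt" -> "zct" -> "ZCT" -> "ZC" -> "Z"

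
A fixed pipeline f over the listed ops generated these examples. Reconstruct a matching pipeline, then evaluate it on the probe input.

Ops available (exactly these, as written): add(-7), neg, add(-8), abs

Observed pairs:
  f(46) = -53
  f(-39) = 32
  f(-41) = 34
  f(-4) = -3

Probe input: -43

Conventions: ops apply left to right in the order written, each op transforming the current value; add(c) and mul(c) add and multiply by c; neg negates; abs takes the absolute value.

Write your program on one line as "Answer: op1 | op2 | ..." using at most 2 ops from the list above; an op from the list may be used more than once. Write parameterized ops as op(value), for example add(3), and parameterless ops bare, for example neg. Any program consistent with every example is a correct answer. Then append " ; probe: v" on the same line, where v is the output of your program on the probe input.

neg | add(-7) ; probe: 36

Check, running the answer program on each example:
  46 -> -46 -> -53
  -39 -> 39 -> 32
  -41 -> 41 -> 34
  -4 -> 4 -> -3
  probe: -43 -> 43 -> 36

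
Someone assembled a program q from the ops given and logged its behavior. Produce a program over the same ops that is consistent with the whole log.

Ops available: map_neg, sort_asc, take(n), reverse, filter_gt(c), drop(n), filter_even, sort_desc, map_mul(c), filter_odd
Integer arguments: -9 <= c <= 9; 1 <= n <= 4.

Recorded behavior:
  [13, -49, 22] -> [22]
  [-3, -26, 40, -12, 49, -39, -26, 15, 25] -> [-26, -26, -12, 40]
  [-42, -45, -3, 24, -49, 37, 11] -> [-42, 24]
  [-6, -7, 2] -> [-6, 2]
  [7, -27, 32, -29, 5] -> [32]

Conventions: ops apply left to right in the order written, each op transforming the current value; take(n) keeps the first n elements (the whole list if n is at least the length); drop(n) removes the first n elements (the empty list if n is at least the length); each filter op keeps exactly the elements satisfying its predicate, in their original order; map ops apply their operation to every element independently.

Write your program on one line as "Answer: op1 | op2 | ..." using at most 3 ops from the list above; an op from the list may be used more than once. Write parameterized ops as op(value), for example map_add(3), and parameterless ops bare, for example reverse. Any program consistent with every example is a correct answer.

filter_even | sort_desc | sort_asc

Check, running the answer program on each example:
  [13, -49, 22] -> [22] -> [22] -> [22]
  [-3, -26, 40, -12, 49, -39, -26, 15, 25] -> [-26, 40, -12, -26] -> [40, -12, -26, -26] -> [-26, -26, -12, 40]
  [-42, -45, -3, 24, -49, 37, 11] -> [-42, 24] -> [24, -42] -> [-42, 24]
  [-6, -7, 2] -> [-6, 2] -> [2, -6] -> [-6, 2]
  [7, -27, 32, -29, 5] -> [32] -> [32] -> [32]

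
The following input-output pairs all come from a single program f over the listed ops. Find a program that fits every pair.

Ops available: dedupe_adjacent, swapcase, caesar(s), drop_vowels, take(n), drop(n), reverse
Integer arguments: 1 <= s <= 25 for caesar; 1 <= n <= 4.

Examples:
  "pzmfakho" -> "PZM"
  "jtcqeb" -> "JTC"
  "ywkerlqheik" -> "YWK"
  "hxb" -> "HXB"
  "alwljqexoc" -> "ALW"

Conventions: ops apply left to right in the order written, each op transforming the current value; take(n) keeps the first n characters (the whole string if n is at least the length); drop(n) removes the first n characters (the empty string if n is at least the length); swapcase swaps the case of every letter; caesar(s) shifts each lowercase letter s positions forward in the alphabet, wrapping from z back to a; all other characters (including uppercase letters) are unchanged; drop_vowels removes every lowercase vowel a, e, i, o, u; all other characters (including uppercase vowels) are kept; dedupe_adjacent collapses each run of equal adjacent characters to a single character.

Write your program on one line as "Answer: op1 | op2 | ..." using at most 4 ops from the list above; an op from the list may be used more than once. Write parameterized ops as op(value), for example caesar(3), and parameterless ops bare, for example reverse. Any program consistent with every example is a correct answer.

reverse | swapcase | reverse | take(3)

Check, running the answer program on each example:
  "pzmfakho" -> "ohkafmzp" -> "OHKAFMZP" -> "PZMFAKHO" -> "PZM"
  "jtcqeb" -> "beqctj" -> "BEQCTJ" -> "JTCQEB" -> "JTC"
  "ywkerlqheik" -> "kiehqlrekwy" -> "KIEHQLREKWY" -> "YWKERLQHEIK" -> "YWK"
  "hxb" -> "bxh" -> "BXH" -> "HXB" -> "HXB"
  "alwljqexoc" -> "coxeqjlwla" -> "COXEQJLWLA" -> "ALWLJQEXOC" -> "ALW"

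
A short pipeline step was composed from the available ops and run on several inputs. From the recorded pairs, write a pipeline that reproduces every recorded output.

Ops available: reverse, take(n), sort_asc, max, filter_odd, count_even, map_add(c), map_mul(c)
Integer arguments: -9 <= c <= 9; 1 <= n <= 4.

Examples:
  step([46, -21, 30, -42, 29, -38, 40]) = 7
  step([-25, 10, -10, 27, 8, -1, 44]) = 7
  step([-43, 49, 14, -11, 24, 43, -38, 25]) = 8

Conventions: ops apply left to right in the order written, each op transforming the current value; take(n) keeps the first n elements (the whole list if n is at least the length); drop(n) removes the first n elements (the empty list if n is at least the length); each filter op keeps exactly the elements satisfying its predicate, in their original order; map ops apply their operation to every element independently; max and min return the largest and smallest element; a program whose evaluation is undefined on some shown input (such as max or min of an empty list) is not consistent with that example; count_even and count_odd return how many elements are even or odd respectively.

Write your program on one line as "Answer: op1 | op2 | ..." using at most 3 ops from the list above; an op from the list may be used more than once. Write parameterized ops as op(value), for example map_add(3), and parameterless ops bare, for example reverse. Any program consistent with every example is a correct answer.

map_mul(-2) | reverse | count_even

Check, running the answer program on each example:
  [46, -21, 30, -42, 29, -38, 40] -> [-92, 42, -60, 84, -58, 76, -80] -> [-80, 76, -58, 84, -60, 42, -92] -> 7
  [-25, 10, -10, 27, 8, -1, 44] -> [50, -20, 20, -54, -16, 2, -88] -> [-88, 2, -16, -54, 20, -20, 50] -> 7
  [-43, 49, 14, -11, 24, 43, -38, 25] -> [86, -98, -28, 22, -48, -86, 76, -50] -> [-50, 76, -86, -48, 22, -28, -98, 86] -> 8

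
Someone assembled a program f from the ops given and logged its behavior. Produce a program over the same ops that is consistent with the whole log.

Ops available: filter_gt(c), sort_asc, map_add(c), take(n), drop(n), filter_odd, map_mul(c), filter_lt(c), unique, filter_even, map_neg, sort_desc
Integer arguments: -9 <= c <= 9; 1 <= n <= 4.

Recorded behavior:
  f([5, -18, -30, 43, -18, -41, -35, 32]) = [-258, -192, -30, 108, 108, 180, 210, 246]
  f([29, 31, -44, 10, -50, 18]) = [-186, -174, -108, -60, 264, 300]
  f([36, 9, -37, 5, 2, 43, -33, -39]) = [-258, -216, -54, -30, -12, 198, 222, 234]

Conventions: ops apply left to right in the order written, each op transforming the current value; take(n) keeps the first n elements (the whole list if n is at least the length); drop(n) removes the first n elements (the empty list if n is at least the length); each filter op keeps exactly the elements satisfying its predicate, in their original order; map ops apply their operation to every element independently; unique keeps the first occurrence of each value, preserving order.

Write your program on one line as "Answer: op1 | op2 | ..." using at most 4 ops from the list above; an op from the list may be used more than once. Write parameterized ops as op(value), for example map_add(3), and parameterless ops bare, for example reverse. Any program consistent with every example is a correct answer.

map_mul(6) | sort_desc | map_mul(-1)

Check, running the answer program on each example:
  [5, -18, -30, 43, -18, -41, -35, 32] -> [30, -108, -180, 258, -108, -246, -210, 192] -> [258, 192, 30, -108, -108, -180, -210, -246] -> [-258, -192, -30, 108, 108, 180, 210, 246]
  [29, 31, -44, 10, -50, 18] -> [174, 186, -264, 60, -300, 108] -> [186, 174, 108, 60, -264, -300] -> [-186, -174, -108, -60, 264, 300]
  [36, 9, -37, 5, 2, 43, -33, -39] -> [216, 54, -222, 30, 12, 258, -198, -234] -> [258, 216, 54, 30, 12, -198, -222, -234] -> [-258, -216, -54, -30, -12, 198, 222, 234]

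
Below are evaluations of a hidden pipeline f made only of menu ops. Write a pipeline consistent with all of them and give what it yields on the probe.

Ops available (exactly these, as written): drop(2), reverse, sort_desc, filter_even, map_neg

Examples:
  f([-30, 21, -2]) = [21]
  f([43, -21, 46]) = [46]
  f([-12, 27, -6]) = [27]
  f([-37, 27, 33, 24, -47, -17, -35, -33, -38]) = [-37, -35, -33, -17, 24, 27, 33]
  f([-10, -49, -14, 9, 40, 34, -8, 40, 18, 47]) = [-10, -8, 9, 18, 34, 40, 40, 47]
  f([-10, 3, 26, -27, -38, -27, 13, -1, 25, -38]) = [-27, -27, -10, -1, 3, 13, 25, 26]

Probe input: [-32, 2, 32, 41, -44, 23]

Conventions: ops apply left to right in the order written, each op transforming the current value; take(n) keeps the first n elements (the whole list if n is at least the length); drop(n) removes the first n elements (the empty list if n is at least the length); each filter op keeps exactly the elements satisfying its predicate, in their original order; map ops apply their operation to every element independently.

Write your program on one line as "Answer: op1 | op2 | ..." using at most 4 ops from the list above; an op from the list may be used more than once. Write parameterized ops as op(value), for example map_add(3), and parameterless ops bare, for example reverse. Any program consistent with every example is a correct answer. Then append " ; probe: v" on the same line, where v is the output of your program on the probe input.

sort_desc | reverse | drop(2) ; probe: [2, 23, 32, 41]

Check, running the answer program on each example:
  [-30, 21, -2] -> [21, -2, -30] -> [-30, -2, 21] -> [21]
  [43, -21, 46] -> [46, 43, -21] -> [-21, 43, 46] -> [46]
  [-12, 27, -6] -> [27, -6, -12] -> [-12, -6, 27] -> [27]
  [-37, 27, 33, 24, -47, -17, -35, -33, -38] -> [33, 27, 24, -17, -33, -35, -37, -38, -47] -> [-47, -38, -37, -35, -33, -17, 24, 27, 33] -> [-37, -35, -33, -17, 24, 27, 33]
  [-10, -49, -14, 9, 40, 34, -8, 40, 18, 47] -> [47, 40, 40, 34, 18, 9, -8, -10, -14, -49] -> [-49, -14, -10, -8, 9, 18, 34, 40, 40, 47] -> [-10, -8, 9, 18, 34, 40, 40, 47]
  [-10, 3, 26, -27, -38, -27, 13, -1, 25, -38] -> [26, 25, 13, 3, -1, -10, -27, -27, -38, -38] -> [-38, -38, -27, -27, -10, -1, 3, 13, 25, 26] -> [-27, -27, -10, -1, 3, 13, 25, 26]
  probe: [-32, 2, 32, 41, -44, 23] -> [41, 32, 23, 2, -32, -44] -> [-44, -32, 2, 23, 32, 41] -> [2, 23, 32, 41]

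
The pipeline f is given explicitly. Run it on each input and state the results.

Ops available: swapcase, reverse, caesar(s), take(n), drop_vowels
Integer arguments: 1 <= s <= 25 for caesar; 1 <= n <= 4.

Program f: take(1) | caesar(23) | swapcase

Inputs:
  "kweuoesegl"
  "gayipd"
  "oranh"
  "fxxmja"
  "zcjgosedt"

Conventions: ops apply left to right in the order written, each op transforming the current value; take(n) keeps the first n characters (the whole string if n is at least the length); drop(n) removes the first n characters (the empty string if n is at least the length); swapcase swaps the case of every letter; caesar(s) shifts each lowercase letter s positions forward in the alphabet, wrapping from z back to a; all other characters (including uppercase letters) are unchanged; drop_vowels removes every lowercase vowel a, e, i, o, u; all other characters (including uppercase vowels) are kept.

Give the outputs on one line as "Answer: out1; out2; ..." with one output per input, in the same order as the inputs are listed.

Execution, op by op:
  "kweuoesegl" -> "k" -> "h" -> "H"
  "gayipd" -> "g" -> "d" -> "D"
  "oranh" -> "o" -> "l" -> "L"
  "fxxmja" -> "f" -> "c" -> "C"
  "zcjgosedt" -> "z" -> "w" -> "W"

"H"; "D"; "L"; "C"; "W"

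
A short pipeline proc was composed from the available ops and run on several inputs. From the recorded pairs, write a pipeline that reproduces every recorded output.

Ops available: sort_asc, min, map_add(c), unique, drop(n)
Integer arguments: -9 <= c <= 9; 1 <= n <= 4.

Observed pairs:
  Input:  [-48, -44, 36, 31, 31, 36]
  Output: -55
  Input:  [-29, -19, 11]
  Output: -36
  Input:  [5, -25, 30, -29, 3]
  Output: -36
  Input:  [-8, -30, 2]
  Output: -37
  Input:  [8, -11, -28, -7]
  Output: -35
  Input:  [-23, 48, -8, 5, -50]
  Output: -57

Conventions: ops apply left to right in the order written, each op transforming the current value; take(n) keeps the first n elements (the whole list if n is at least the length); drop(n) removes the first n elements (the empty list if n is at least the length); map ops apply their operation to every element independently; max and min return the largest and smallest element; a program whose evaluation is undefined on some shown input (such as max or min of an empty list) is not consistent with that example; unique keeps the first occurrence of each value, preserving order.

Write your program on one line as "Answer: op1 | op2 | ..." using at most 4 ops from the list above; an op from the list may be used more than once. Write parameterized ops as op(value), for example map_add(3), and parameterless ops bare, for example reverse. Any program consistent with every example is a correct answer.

sort_asc | map_add(-7) | min

Check, running the answer program on each example:
  [-48, -44, 36, 31, 31, 36] -> [-48, -44, 31, 31, 36, 36] -> [-55, -51, 24, 24, 29, 29] -> -55
  [-29, -19, 11] -> [-29, -19, 11] -> [-36, -26, 4] -> -36
  [5, -25, 30, -29, 3] -> [-29, -25, 3, 5, 30] -> [-36, -32, -4, -2, 23] -> -36
  [-8, -30, 2] -> [-30, -8, 2] -> [-37, -15, -5] -> -37
  [8, -11, -28, -7] -> [-28, -11, -7, 8] -> [-35, -18, -14, 1] -> -35
  [-23, 48, -8, 5, -50] -> [-50, -23, -8, 5, 48] -> [-57, -30, -15, -2, 41] -> -57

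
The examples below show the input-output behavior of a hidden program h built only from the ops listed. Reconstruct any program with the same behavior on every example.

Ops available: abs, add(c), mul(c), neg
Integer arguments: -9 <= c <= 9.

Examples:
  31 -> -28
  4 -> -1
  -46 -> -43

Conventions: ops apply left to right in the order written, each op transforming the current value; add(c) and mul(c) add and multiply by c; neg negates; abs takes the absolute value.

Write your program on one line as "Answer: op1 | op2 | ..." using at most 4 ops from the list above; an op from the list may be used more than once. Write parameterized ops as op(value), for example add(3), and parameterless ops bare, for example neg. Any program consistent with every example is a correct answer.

abs | add(-8) | neg | add(-5)

Check, running the answer program on each example:
  31 -> 31 -> 23 -> -23 -> -28
  4 -> 4 -> -4 -> 4 -> -1
  -46 -> 46 -> 38 -> -38 -> -43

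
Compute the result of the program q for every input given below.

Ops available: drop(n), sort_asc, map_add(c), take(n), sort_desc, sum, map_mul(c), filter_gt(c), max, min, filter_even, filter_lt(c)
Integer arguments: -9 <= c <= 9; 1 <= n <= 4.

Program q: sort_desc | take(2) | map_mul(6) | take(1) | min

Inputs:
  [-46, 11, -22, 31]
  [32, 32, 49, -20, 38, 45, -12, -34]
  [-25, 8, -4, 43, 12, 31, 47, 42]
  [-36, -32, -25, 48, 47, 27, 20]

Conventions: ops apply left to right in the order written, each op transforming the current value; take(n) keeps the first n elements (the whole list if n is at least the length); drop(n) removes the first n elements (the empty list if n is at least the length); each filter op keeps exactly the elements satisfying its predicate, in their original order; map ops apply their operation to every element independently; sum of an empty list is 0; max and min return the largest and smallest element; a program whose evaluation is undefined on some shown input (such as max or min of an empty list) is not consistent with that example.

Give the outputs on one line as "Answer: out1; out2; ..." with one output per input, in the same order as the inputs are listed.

Execution, op by op:
  [-46, 11, -22, 31] -> [31, 11, -22, -46] -> [31, 11] -> [186, 66] -> [186] -> 186
  [32, 32, 49, -20, 38, 45, -12, -34] -> [49, 45, 38, 32, 32, -12, -20, -34] -> [49, 45] -> [294, 270] -> [294] -> 294
  [-25, 8, -4, 43, 12, 31, 47, 42] -> [47, 43, 42, 31, 12, 8, -4, -25] -> [47, 43] -> [282, 258] -> [282] -> 282
  [-36, -32, -25, 48, 47, 27, 20] -> [48, 47, 27, 20, -25, -32, -36] -> [48, 47] -> [288, 282] -> [288] -> 288

186; 294; 282; 288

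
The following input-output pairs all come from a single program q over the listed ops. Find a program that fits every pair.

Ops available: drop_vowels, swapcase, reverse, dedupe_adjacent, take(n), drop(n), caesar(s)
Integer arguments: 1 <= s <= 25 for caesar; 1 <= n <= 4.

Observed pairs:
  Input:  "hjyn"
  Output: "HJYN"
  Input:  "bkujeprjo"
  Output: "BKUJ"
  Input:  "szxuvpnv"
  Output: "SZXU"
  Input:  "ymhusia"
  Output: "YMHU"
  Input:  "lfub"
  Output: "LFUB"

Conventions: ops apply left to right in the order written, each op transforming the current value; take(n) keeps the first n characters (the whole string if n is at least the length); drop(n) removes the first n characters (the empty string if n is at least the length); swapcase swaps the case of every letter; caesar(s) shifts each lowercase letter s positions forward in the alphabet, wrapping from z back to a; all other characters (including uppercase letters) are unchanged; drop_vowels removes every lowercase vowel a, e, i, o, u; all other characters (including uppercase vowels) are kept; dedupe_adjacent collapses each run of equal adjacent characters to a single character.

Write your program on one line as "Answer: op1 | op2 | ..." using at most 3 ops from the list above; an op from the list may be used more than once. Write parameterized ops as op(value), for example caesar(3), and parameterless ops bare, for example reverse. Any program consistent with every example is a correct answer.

take(4) | swapcase

Check, running the answer program on each example:
  "hjyn" -> "hjyn" -> "HJYN"
  "bkujeprjo" -> "bkuj" -> "BKUJ"
  "szxuvpnv" -> "szxu" -> "SZXU"
  "ymhusia" -> "ymhu" -> "YMHU"
  "lfub" -> "lfub" -> "LFUB"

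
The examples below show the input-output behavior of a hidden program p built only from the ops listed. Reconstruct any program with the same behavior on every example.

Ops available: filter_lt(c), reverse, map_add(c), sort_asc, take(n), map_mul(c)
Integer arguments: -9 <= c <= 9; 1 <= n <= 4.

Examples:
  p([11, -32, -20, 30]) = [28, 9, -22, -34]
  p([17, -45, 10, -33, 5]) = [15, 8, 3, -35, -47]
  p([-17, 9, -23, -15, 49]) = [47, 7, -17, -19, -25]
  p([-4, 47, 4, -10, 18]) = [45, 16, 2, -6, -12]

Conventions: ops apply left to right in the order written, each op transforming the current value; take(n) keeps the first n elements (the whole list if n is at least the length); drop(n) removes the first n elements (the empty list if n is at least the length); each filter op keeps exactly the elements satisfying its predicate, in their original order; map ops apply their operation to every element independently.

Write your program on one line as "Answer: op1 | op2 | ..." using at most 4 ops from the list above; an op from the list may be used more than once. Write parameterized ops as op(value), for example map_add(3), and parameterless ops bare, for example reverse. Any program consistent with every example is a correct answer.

map_add(3) | sort_asc | reverse | map_add(-5)

Check, running the answer program on each example:
  [11, -32, -20, 30] -> [14, -29, -17, 33] -> [-29, -17, 14, 33] -> [33, 14, -17, -29] -> [28, 9, -22, -34]
  [17, -45, 10, -33, 5] -> [20, -42, 13, -30, 8] -> [-42, -30, 8, 13, 20] -> [20, 13, 8, -30, -42] -> [15, 8, 3, -35, -47]
  [-17, 9, -23, -15, 49] -> [-14, 12, -20, -12, 52] -> [-20, -14, -12, 12, 52] -> [52, 12, -12, -14, -20] -> [47, 7, -17, -19, -25]
  [-4, 47, 4, -10, 18] -> [-1, 50, 7, -7, 21] -> [-7, -1, 7, 21, 50] -> [50, 21, 7, -1, -7] -> [45, 16, 2, -6, -12]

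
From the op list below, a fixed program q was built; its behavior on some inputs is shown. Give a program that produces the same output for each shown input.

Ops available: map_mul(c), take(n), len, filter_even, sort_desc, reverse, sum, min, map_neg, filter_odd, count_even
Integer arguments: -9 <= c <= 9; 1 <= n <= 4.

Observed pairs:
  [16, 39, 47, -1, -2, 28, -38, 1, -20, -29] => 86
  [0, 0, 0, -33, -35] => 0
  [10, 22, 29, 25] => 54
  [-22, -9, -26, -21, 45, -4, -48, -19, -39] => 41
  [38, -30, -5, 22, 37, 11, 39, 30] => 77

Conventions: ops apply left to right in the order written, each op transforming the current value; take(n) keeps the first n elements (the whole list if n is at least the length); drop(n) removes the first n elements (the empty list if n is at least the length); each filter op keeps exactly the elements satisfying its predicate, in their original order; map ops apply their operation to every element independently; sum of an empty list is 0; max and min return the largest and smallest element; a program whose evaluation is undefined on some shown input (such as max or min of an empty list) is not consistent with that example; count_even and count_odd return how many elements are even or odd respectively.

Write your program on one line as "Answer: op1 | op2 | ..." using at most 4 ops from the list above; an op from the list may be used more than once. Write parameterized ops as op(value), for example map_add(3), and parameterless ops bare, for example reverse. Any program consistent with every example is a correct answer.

sort_desc | take(2) | reverse | sum

Check, running the answer program on each example:
  [16, 39, 47, -1, -2, 28, -38, 1, -20, -29] -> [47, 39, 28, 16, 1, -1, -2, -20, -29, -38] -> [47, 39] -> [39, 47] -> 86
  [0, 0, 0, -33, -35] -> [0, 0, 0, -33, -35] -> [0, 0] -> [0, 0] -> 0
  [10, 22, 29, 25] -> [29, 25, 22, 10] -> [29, 25] -> [25, 29] -> 54
  [-22, -9, -26, -21, 45, -4, -48, -19, -39] -> [45, -4, -9, -19, -21, -22, -26, -39, -48] -> [45, -4] -> [-4, 45] -> 41
  [38, -30, -5, 22, 37, 11, 39, 30] -> [39, 38, 37, 30, 22, 11, -5, -30] -> [39, 38] -> [38, 39] -> 77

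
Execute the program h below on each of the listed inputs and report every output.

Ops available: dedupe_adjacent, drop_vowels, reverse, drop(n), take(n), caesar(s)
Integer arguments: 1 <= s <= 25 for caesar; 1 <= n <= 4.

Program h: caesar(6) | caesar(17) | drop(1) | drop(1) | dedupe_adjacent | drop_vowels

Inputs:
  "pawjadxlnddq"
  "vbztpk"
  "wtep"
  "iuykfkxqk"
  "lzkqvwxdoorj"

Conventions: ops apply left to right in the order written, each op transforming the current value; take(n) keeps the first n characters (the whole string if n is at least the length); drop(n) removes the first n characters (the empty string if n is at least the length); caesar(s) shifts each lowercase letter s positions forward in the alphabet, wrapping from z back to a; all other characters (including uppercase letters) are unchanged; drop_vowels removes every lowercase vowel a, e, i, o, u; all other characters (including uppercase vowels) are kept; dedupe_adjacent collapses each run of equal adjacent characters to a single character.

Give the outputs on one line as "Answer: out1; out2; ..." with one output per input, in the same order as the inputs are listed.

Execution, op by op:
  "pawjadxlnddq" -> "vgcpgjdrtjjw" -> "mxtgxauikaan" -> "xtgxauikaan" -> "tgxauikaan" -> "tgxauikan" -> "tgxkn"
  "vbztpk" -> "bhfzvq" -> "sywqmh" -> "ywqmh" -> "wqmh" -> "wqmh" -> "wqmh"
  "wtep" -> "czkv" -> "tqbm" -> "qbm" -> "bm" -> "bm" -> "bm"
  "iuykfkxqk" -> "oaeqlqdwq" -> "frvhchunh" -> "rvhchunh" -> "vhchunh" -> "vhchunh" -> "vhchnh"
  "lzkqvwxdoorj" -> "rfqwbcdjuuxp" -> "iwhnstuallog" -> "whnstuallog" -> "hnstuallog" -> "hnstualog" -> "hnstlg"

"tgxkn"; "wqmh"; "bm"; "vhchnh"; "hnstlg"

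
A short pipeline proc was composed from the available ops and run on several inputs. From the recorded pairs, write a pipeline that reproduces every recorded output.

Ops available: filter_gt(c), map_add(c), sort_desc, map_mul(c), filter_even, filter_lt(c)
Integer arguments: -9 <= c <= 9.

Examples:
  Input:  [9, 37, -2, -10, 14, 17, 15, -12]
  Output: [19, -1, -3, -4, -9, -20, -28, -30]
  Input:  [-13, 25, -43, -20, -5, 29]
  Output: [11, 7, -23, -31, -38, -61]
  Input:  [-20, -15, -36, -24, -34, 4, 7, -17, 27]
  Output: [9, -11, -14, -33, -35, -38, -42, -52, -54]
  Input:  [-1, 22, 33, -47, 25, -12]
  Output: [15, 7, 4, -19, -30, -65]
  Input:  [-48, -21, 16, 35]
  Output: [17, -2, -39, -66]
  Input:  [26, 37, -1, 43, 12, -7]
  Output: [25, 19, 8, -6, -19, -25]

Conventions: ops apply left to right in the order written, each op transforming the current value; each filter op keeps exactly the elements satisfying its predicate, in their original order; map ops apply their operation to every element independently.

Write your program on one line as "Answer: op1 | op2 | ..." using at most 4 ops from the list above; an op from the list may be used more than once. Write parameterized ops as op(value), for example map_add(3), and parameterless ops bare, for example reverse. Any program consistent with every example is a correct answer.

sort_desc | map_add(-8) | map_add(-9) | map_add(-1)

Check, running the answer program on each example:
  [9, 37, -2, -10, 14, 17, 15, -12] -> [37, 17, 15, 14, 9, -2, -10, -12] -> [29, 9, 7, 6, 1, -10, -18, -20] -> [20, 0, -2, -3, -8, -19, -27, -29] -> [19, -1, -3, -4, -9, -20, -28, -30]
  [-13, 25, -43, -20, -5, 29] -> [29, 25, -5, -13, -20, -43] -> [21, 17, -13, -21, -28, -51] -> [12, 8, -22, -30, -37, -60] -> [11, 7, -23, -31, -38, -61]
  [-20, -15, -36, -24, -34, 4, 7, -17, 27] -> [27, 7, 4, -15, -17, -20, -24, -34, -36] -> [19, -1, -4, -23, -25, -28, -32, -42, -44] -> [10, -10, -13, -32, -34, -37, -41, -51, -53] -> [9, -11, -14, -33, -35, -38, -42, -52, -54]
  [-1, 22, 33, -47, 25, -12] -> [33, 25, 22, -1, -12, -47] -> [25, 17, 14, -9, -20, -55] -> [16, 8, 5, -18, -29, -64] -> [15, 7, 4, -19, -30, -65]
  [-48, -21, 16, 35] -> [35, 16, -21, -48] -> [27, 8, -29, -56] -> [18, -1, -38, -65] -> [17, -2, -39, -66]
  [26, 37, -1, 43, 12, -7] -> [43, 37, 26, 12, -1, -7] -> [35, 29, 18, 4, -9, -15] -> [26, 20, 9, -5, -18, -24] -> [25, 19, 8, -6, -19, -25]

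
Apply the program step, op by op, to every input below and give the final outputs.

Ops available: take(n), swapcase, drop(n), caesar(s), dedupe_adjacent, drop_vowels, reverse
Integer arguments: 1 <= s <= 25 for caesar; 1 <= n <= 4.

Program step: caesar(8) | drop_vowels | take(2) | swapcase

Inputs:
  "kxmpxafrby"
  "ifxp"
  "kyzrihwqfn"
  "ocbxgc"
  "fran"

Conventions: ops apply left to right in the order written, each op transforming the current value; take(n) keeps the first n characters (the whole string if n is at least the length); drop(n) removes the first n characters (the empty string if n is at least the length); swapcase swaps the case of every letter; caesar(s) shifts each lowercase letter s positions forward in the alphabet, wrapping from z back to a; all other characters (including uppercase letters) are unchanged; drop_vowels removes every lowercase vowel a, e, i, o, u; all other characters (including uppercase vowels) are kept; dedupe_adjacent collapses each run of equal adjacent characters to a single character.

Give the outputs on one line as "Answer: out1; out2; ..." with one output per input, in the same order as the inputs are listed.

Execution, op by op:
  "kxmpxafrby" -> "sfuxfinzjg" -> "sfxfnzjg" -> "sf" -> "SF"
  "ifxp" -> "qnfx" -> "qnfx" -> "qn" -> "QN"
  "kyzrihwqfn" -> "sghzqpeynv" -> "sghzqpynv" -> "sg" -> "SG"
  "ocbxgc" -> "wkjfok" -> "wkjfk" -> "wk" -> "WK"
  "fran" -> "nziv" -> "nzv" -> "nz" -> "NZ"

"SF"; "QN"; "SG"; "WK"; "NZ"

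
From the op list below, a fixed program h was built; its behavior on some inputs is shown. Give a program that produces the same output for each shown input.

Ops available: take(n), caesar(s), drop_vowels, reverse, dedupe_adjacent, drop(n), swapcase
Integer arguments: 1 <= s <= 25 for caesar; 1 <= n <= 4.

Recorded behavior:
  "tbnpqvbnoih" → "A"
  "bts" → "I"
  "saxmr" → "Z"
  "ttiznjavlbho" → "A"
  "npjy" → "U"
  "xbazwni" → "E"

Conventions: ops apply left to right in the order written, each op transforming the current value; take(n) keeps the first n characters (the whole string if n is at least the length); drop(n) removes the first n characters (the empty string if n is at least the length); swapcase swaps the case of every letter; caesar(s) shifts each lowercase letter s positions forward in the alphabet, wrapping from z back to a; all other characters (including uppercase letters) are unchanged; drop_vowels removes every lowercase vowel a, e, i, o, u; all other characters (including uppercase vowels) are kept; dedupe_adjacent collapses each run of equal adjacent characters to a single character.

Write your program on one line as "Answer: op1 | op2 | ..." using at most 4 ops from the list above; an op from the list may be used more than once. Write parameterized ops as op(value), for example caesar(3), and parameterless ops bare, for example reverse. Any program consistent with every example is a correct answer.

dedupe_adjacent | caesar(7) | swapcase | take(1)

Check, running the answer program on each example:
  "tbnpqvbnoih" -> "tbnpqvbnoih" -> "aiuwxciuvpo" -> "AIUWXCIUVPO" -> "A"
  "bts" -> "bts" -> "iaz" -> "IAZ" -> "I"
  "saxmr" -> "saxmr" -> "zhety" -> "ZHETY" -> "Z"
  "ttiznjavlbho" -> "tiznjavlbho" -> "apguqhcsiov" -> "APGUQHCSIOV" -> "A"
  "npjy" -> "npjy" -> "uwqf" -> "UWQF" -> "U"
  "xbazwni" -> "xbazwni" -> "eihgdup" -> "EIHGDUP" -> "E"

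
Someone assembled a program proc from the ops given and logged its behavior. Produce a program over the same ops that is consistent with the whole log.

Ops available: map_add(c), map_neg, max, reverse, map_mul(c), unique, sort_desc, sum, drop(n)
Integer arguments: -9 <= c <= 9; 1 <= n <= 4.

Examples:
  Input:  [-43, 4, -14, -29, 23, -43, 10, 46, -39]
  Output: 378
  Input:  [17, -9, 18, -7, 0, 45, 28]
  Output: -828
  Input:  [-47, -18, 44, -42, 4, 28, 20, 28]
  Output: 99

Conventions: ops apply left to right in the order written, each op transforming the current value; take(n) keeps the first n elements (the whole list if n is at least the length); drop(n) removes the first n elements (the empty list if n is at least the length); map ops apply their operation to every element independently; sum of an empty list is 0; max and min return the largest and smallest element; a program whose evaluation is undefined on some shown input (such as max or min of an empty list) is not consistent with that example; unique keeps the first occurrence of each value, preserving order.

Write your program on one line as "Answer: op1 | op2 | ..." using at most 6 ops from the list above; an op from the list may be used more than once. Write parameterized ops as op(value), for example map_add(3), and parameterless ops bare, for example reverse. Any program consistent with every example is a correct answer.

sort_desc | unique | map_mul(-9) | reverse | sum

Check, running the answer program on each example:
  [-43, 4, -14, -29, 23, -43, 10, 46, -39] -> [46, 23, 10, 4, -14, -29, -39, -43, -43] -> [46, 23, 10, 4, -14, -29, -39, -43] -> [-414, -207, -90, -36, 126, 261, 351, 387] -> [387, 351, 261, 126, -36, -90, -207, -414] -> 378
  [17, -9, 18, -7, 0, 45, 28] -> [45, 28, 18, 17, 0, -7, -9] -> [45, 28, 18, 17, 0, -7, -9] -> [-405, -252, -162, -153, 0, 63, 81] -> [81, 63, 0, -153, -162, -252, -405] -> -828
  [-47, -18, 44, -42, 4, 28, 20, 28] -> [44, 28, 28, 20, 4, -18, -42, -47] -> [44, 28, 20, 4, -18, -42, -47] -> [-396, -252, -180, -36, 162, 378, 423] -> [423, 378, 162, -36, -180, -252, -396] -> 99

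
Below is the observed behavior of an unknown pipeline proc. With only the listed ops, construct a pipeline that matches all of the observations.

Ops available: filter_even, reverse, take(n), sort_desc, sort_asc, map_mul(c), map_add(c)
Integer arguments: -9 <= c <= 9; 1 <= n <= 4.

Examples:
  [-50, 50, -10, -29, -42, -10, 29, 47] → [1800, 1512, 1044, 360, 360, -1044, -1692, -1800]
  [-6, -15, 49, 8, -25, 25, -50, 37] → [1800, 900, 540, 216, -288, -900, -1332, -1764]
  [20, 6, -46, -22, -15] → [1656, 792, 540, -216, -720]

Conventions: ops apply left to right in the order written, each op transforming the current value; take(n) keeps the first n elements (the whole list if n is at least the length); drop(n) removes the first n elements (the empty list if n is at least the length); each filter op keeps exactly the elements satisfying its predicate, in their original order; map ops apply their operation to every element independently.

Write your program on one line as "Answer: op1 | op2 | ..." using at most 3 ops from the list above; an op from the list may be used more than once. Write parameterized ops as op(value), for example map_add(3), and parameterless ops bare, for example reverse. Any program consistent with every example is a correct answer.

sort_asc | map_mul(9) | map_mul(-4)

Check, running the answer program on each example:
  [-50, 50, -10, -29, -42, -10, 29, 47] -> [-50, -42, -29, -10, -10, 29, 47, 50] -> [-450, -378, -261, -90, -90, 261, 423, 450] -> [1800, 1512, 1044, 360, 360, -1044, -1692, -1800]
  [-6, -15, 49, 8, -25, 25, -50, 37] -> [-50, -25, -15, -6, 8, 25, 37, 49] -> [-450, -225, -135, -54, 72, 225, 333, 441] -> [1800, 900, 540, 216, -288, -900, -1332, -1764]
  [20, 6, -46, -22, -15] -> [-46, -22, -15, 6, 20] -> [-414, -198, -135, 54, 180] -> [1656, 792, 540, -216, -720]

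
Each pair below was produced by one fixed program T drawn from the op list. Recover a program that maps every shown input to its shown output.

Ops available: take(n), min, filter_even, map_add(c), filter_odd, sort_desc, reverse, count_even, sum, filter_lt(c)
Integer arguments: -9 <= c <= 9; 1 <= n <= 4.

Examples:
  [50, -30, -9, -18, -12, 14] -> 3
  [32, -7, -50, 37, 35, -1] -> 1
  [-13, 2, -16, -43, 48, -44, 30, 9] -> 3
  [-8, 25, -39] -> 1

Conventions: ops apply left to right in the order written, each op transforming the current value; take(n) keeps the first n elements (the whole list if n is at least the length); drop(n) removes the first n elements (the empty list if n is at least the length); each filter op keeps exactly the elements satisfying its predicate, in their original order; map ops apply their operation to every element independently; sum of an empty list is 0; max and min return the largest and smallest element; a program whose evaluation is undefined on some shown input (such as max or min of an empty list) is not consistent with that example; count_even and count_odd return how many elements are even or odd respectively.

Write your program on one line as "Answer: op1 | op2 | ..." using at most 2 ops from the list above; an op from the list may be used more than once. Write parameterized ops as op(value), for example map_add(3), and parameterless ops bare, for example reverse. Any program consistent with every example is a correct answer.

filter_lt(6) | count_even

Check, running the answer program on each example:
  [50, -30, -9, -18, -12, 14] -> [-30, -9, -18, -12] -> 3
  [32, -7, -50, 37, 35, -1] -> [-7, -50, -1] -> 1
  [-13, 2, -16, -43, 48, -44, 30, 9] -> [-13, 2, -16, -43, -44] -> 3
  [-8, 25, -39] -> [-8, -39] -> 1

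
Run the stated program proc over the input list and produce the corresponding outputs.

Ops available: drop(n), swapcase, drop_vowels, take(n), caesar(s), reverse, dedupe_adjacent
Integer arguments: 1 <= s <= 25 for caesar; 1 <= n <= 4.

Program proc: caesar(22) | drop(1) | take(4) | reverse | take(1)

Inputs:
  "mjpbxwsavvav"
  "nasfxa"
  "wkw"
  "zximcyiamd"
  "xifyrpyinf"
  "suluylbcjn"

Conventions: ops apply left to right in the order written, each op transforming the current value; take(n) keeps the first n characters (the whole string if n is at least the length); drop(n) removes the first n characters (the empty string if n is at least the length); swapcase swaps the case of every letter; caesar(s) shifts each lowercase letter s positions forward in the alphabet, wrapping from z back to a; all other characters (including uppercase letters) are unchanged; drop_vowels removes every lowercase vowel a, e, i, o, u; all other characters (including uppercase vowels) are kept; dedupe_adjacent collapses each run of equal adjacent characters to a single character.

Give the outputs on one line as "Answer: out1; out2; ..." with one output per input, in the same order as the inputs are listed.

"t"; "t"; "s"; "y"; "n"; "u"

Execution, op by op:
  "mjpbxwsavvav" -> "iflxtsowrrwr" -> "flxtsowrrwr" -> "flxt" -> "txlf" -> "t"
  "nasfxa" -> "jwobtw" -> "wobtw" -> "wobt" -> "tbow" -> "t"
  "wkw" -> "sgs" -> "gs" -> "gs" -> "sg" -> "s"
  "zximcyiamd" -> "vteiyuewiz" -> "teiyuewiz" -> "teiy" -> "yiet" -> "y"
  "xifyrpyinf" -> "tebunluejb" -> "ebunluejb" -> "ebun" -> "nube" -> "n"
  "suluylbcjn" -> "oqhquhxyfj" -> "qhquhxyfj" -> "qhqu" -> "uqhq" -> "u"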